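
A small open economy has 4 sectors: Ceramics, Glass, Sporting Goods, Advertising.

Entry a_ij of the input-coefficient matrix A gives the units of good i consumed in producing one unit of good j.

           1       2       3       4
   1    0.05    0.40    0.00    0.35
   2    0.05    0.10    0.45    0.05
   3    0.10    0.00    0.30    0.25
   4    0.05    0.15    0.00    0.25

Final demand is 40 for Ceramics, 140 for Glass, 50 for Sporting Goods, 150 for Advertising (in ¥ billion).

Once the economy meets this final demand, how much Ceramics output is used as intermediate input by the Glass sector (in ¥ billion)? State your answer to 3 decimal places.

I − A =
  [   0.95    -0.40     0.00    -0.35]
  [  -0.05     0.90    -0.45    -0.05]
  [  -0.10     0.00     0.70    -0.25]
  [  -0.05    -0.15     0.00     0.75]
Compute the cofactors C_ij = (−1)^(i+j)·(3×3 minor ij) of I−A; the adjugate is their transpose:
adj(I−A) = Cᵀ =
  [ 0.450375   0.246750   0.158625   0.279500]
  [ 0.067375   0.486500   0.312750   0.168125]
  [ 0.079875   0.075875   0.599750   0.242250]
  [ 0.043500   0.113750   0.073125   0.566500]
det(I−A) = Σ_j (I−A)_1j·C_1j = (0.95)(0.450375) + (-0.40)(0.067375) + (0.00)(0.079875) + (-0.35)(0.043500) = 0.38568125
(I − A)⁻¹ = adj(I−A) / det(I−A) ≈
  [   1.1677     0.6398     0.4113     0.7247]
  [   0.1747     1.2614     0.8109     0.4359]
  [   0.2071     0.1967     1.5550     0.6281]
  [   0.1128     0.2949     0.1896     1.4688]
First solve x = (I − A)⁻¹ d = adj(I−A)·d / det(I−A); in particular x_2 = (0.067375·40 + 0.486500·140 + 0.312750·50 + 0.168125·150) / 0.38568125 = 111.66125 / 0.38568125 ≈ 289.51693.
Intermediate flow from 1 to 2: z_12 = a_12 · x_2 = 0.40 × 111.66125 / 0.38568125 = 44.6645 / 0.38568125 ≈ 115.807.

z_12 = 115.807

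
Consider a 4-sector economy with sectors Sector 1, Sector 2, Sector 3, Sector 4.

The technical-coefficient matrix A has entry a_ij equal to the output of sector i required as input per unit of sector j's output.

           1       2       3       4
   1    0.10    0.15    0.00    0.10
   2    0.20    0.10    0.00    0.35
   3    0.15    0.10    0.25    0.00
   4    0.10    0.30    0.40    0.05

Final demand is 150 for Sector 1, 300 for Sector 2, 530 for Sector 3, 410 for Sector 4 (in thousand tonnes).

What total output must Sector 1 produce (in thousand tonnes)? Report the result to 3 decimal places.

I − A =
  [   0.90    -0.15     0.00    -0.10]
  [  -0.20     0.90     0.00    -0.35]
  [  -0.15    -0.10     0.75     0.00]
  [  -0.10    -0.30    -0.40     0.95]
Compute the cofactors C_ij = (−1)^(i+j)·(3×3 minor ij) of I−A; the adjugate is their transpose:
adj(I−A) = Cᵀ =
  [ 0.548500   0.133375   0.057000   0.106875]
  [ 0.189750   0.627750   0.134000   0.251250]
  [ 0.135000   0.110375   0.626250   0.054875]
  [ 0.174500   0.258750   0.312000   0.585000]
det(I−A) = Σ_j (I−A)_1j·C_1j = (0.90)(0.548500) + (-0.15)(0.189750) + (0.00)(0.135000) + (-0.10)(0.174500) = 0.4477375
(I − A)⁻¹ = adj(I−A) / det(I−A) ≈
  [   1.2250     0.2979     0.1273     0.2387]
  [   0.4238     1.4020     0.2993     0.5612]
  [   0.3015     0.2465     1.3987     0.1226]
  [   0.3897     0.5779     0.6968     1.3066]
x = (I − A)⁻¹ d = adj(I−A)·d / det(I−A), with det(I−A) = 0.4477375:
  x_1 = (0.548500·150 + 0.133375·300 + 0.057000·530 + 0.106875·410) / 0.4477375 = 196.31625 / 0.4477375 ≈ 438.463
  x_2 = (0.189750·150 + 0.627750·300 + 0.134000·530 + 0.251250·410) / 0.4477375 = 390.82 / 0.4477375 ≈ 872.878
  x_3 = (0.135000·150 + 0.110375·300 + 0.626250·530 + 0.054875·410) / 0.4477375 = 407.77375 / 0.4477375 ≈ 910.743
  x_4 = (0.174500·150 + 0.258750·300 + 0.312000·530 + 0.585000·410) / 0.4477375 = 509.01 / 0.4477375 ≈ 1136.849

x_1 = 438.463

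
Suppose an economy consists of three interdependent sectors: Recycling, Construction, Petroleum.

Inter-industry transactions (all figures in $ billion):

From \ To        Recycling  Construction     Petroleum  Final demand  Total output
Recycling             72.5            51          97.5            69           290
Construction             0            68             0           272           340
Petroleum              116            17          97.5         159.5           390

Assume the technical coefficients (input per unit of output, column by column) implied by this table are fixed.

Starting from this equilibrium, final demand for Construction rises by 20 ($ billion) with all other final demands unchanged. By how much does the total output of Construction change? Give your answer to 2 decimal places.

Technical coefficients a_ij = z_ij / X_j:
  a_RR = 72.5/290 = 0.25, a_CR = 0/290 = 0.00, a_PR = 116/290 = 0.40
  a_RC = 51/340 = 0.15, a_CC = 68/340 = 0.20, a_PC = 17/340 = 0.05
  a_RP = 97.5/390 = 0.25, a_CP = 0/390 = 0.00, a_PP = 97.5/390 = 0.25
I − A =
  [   0.75    -0.15    -0.25]
  [   0.00     0.80     0.00]
  [  -0.40    -0.05     0.75]
Cofactors of I−A, C_ij = (−1)^(i+j)·(minor ij) (rows/columns in the sector order above):
  C_11 = (0.80)(0.75) − (0.00)(-0.05) = 0.6000
  C_12 = −[(0.00)(0.75) − (0.00)(-0.40)] = 0.0000
  C_13 = (0.00)(-0.05) − (0.80)(-0.40) = 0.3200
  C_21 = −[(-0.15)(0.75) − (-0.25)(-0.05)] = 0.1250
  C_22 = (0.75)(0.75) − (-0.25)(-0.40) = 0.4625
  C_23 = −[(0.75)(-0.05) − (-0.15)(-0.40)] = 0.0975
  C_31 = (-0.15)(0.00) − (-0.25)(0.80) = 0.2000
  C_32 = −[(0.75)(0.00) − (-0.25)(0.00)] = 0.0000
  C_33 = (0.75)(0.80) − (-0.15)(0.00) = 0.6000
det(I−A) = Σ_j (I−A)_1j·C_1j = (0.75)(0.6000) + (-0.15)(0.0000) + (-0.25)(0.3200) = 0.3700
adj(I−A) = Cᵀ =
  [ 0.6000   0.1250   0.2000]
  [ 0.0000   0.4625   0.0000]
  [ 0.3200   0.0975   0.6000]
(I − A)⁻¹ = adj(I−A) / det(I−A) ≈
  [   1.6216     0.3378     0.5405]
  [   0.0000     1.2500     0.0000]
  [   0.8649     0.2635     1.6216]
Δx = (I − A)⁻¹ Δd with Δd having +20 in the Construction component and 0 elsewhere.
So Δx_C = L_CC · (+20), where L_CC = adj(I−A)_CC / det(I−A) = 0.4625 / 0.3700.
Δx_C = 0.4625 × (+20) / 0.3700 = 9.25 / 0.3700 = 25.00.

Δx_C = 25.00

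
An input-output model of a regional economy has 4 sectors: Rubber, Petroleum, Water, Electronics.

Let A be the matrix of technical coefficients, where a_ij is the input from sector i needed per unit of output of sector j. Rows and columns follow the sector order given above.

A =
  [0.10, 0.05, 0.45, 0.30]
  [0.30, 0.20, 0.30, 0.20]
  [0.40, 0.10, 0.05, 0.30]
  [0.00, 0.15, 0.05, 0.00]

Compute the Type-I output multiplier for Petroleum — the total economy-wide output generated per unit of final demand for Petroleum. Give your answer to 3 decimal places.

I − A =
  [   0.90    -0.05    -0.45    -0.30]
  [  -0.30     0.80    -0.30    -0.20]
  [  -0.40    -0.10     0.95    -0.30]
  [   0.00    -0.15    -0.05     1.00]
Compute the cofactors C_ij = (−1)^(i+j)·(3×3 minor ij) of I−A; the adjugate is their transpose:
adj(I−A) = Cᵀ =
  [ 0.67500   0.15625   0.38750   0.35000]
  [ 0.40450   0.65550   0.41850   0.37800]
  [ 0.35150   0.16850   0.66450   0.33850]
  [ 0.07825   0.10675   0.09600   0.47925]
det(I−A) = Σ_j (I−A)_1j·C_1j = (0.90)(0.67500) + (-0.05)(0.40450) + (-0.45)(0.35150) + (-0.30)(0.07825) = 0.405625
(I − A)⁻¹ = adj(I−A) / det(I−A) ≈
  [   1.6641     0.3852     0.9553     0.8629]
  [   0.9972     1.6160     1.0317     0.9319]
  [   0.8666     0.4154     1.6382     0.8345]
  [   0.1929     0.2632     0.2367     1.1815]
The output multiplier for sector j is the column-j sum of the Leontief inverse (I − A)⁻¹ = adj(I−A) / det(I−A).
Column P of adj(I−A): (0.15625, 0.65550, 0.16850, 0.10675); det(I−A) = 0.405625.
m_P = (0.15625 + 0.65550 + 0.16850 + 0.10675) / 0.405625 = 1.087 / 0.405625 ≈ 2.680.

m_P = 2.680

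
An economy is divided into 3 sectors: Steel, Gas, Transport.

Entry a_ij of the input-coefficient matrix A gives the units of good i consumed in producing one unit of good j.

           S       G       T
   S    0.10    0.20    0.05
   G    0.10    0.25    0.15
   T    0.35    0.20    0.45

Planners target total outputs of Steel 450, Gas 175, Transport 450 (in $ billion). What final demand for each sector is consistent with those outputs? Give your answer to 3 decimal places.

d_S = 347.500, d_G = 18.750, d_T = 55.000

I − A =
  [   0.90    -0.20    -0.05]
  [  -0.10     0.75    -0.15]
  [  -0.35    -0.20     0.55]
d = (I − A) x:
  d_S = (+0.90)·450 + (-0.20)·175 + (-0.05)·450 = 347.500
  d_G = (-0.10)·450 + (+0.75)·175 + (-0.15)·450 = 18.750
  d_T = (-0.35)·450 + (-0.20)·175 + (+0.55)·450 = 55.000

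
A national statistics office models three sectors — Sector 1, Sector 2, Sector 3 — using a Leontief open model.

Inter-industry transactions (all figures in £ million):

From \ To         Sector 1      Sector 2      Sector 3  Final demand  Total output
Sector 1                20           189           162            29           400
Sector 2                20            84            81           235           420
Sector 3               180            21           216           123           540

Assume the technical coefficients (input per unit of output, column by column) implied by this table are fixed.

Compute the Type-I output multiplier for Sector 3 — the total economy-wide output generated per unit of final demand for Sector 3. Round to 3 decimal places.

Technical coefficients a_ij = z_ij / X_j:
  a_11 = 20/400 = 0.05, a_21 = 20/400 = 0.05, a_31 = 180/400 = 0.45
  a_12 = 189/420 = 0.45, a_22 = 84/420 = 0.20, a_32 = 21/420 = 0.05
  a_13 = 162/540 = 0.30, a_23 = 81/540 = 0.15, a_33 = 216/540 = 0.40
I − A =
  [   0.95    -0.45    -0.30]
  [  -0.05     0.80    -0.15]
  [  -0.45    -0.05     0.60]
Cofactors of I−A, C_ij = (−1)^(i+j)·(minor ij) (rows/columns in the sector order above):
  C_11 = (0.80)(0.60) − (-0.15)(-0.05) = 0.4725
  C_12 = −[(-0.05)(0.60) − (-0.15)(-0.45)] = 0.0975
  C_13 = (-0.05)(-0.05) − (0.80)(-0.45) = 0.3625
  C_21 = −[(-0.45)(0.60) − (-0.30)(-0.05)] = 0.2850
  C_22 = (0.95)(0.60) − (-0.30)(-0.45) = 0.4350
  C_23 = −[(0.95)(-0.05) − (-0.45)(-0.45)] = 0.2500
  C_31 = (-0.45)(-0.15) − (-0.30)(0.80) = 0.3075
  C_32 = −[(0.95)(-0.15) − (-0.30)(-0.05)] = 0.1575
  C_33 = (0.95)(0.80) − (-0.45)(-0.05) = 0.7375
det(I−A) = Σ_j (I−A)_1j·C_1j = (0.95)(0.4725) + (-0.45)(0.0975) + (-0.30)(0.3625) = 0.29625
adj(I−A) = Cᵀ =
  [ 0.4725   0.2850   0.3075]
  [ 0.0975   0.4350   0.1575]
  [ 0.3625   0.2500   0.7375]
(I − A)⁻¹ = adj(I−A) / det(I−A) ≈
  [   1.5949     0.9620     1.0380]
  [   0.3291     1.4684     0.5316]
  [   1.2236     0.8439     2.4895]
The output multiplier for sector j is the column-j sum of the Leontief inverse (I − A)⁻¹ = adj(I−A) / det(I−A).
Column 3 of adj(I−A): (0.3075, 0.1575, 0.7375); det(I−A) = 0.29625.
m_3 = (0.3075 + 0.1575 + 0.7375) / 0.29625 = 1.2025 / 0.29625 ≈ 4.059.

m_3 = 4.059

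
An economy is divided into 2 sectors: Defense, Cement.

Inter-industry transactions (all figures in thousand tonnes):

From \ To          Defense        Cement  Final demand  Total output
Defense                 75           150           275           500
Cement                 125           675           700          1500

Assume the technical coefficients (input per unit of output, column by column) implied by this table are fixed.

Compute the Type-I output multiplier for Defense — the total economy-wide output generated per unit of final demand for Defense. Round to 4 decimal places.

m_1 = 1.8079

Technical coefficients a_ij = z_ij / X_j:
  a_11 = 75/500 = 0.15, a_21 = 125/500 = 0.25
  a_12 = 150/1500 = 0.10, a_22 = 675/1500 = 0.45
I − A =
  [   0.85    -0.10]
  [  -0.25     0.55]
det(I−A) = (0.85)(0.55) − (-0.10)(-0.25) = 0.4425
adj(I−A) = [[0.55, 0.10], [0.25, 0.85]]
(I − A)⁻¹ = adj(I−A) / det(I−A) ≈
  [   1.24294     0.22599]
  [   0.56497     1.92090]
The output multiplier for sector j is the column-j sum of the Leontief inverse (I − A)⁻¹ = adj(I−A) / det(I−A).
Column 1 of adj(I−A): (0.55, 0.25); det(I−A) = 0.4425.
m_1 = (0.55 + 0.25) / 0.4425 = 0.80 / 0.4425 ≈ 1.8079.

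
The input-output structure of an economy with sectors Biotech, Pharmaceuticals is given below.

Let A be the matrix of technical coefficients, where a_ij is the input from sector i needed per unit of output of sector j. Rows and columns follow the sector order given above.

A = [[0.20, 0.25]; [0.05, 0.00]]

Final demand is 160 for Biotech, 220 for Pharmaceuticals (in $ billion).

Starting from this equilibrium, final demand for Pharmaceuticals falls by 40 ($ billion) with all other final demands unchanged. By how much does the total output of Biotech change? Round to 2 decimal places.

Δx_B = -12.70

I − A =
  [   0.80    -0.25]
  [  -0.05     1.00]
det(I−A) = (0.80)(1.00) − (-0.25)(-0.05) = 0.7875
adj(I−A) = [[1.00, 0.25], [0.05, 0.80]]
(I − A)⁻¹ = adj(I−A) / det(I−A) ≈
  [   1.2698     0.3175]
  [   0.0635     1.0159]
Δx = (I − A)⁻¹ Δd with Δd having -40 in the Pharmaceuticals component and 0 elsewhere.
So Δx_B = L_BP · (-40), where L_BP = adj(I−A)_BP / det(I−A) = 0.25 / 0.7875.
Δx_B = 0.25 × (-40) / 0.7875 = -10.00 / 0.7875 ≈ -12.70.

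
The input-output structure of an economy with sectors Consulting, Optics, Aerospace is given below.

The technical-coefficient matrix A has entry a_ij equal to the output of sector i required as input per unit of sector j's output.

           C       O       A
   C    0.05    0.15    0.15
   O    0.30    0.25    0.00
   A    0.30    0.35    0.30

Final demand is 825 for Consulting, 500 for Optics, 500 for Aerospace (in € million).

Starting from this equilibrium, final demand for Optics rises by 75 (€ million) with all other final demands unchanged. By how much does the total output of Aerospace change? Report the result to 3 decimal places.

I − A =
  [   0.95    -0.15    -0.15]
  [  -0.30     0.75     0.00]
  [  -0.30    -0.35     0.70]
Cofactors of I−A, C_ij = (−1)^(i+j)·(minor ij) (rows/columns in the sector order above):
  C_11 = (0.75)(0.70) − (0.00)(-0.35) = 0.5250
  C_12 = −[(-0.30)(0.70) − (0.00)(-0.30)] = 0.2100
  C_13 = (-0.30)(-0.35) − (0.75)(-0.30) = 0.3300
  C_21 = −[(-0.15)(0.70) − (-0.15)(-0.35)] = 0.1575
  C_22 = (0.95)(0.70) − (-0.15)(-0.30) = 0.6200
  C_23 = −[(0.95)(-0.35) − (-0.15)(-0.30)] = 0.3775
  C_31 = (-0.15)(0.00) − (-0.15)(0.75) = 0.1125
  C_32 = −[(0.95)(0.00) − (-0.15)(-0.30)] = 0.0450
  C_33 = (0.95)(0.75) − (-0.15)(-0.30) = 0.6675
det(I−A) = Σ_j (I−A)_1j·C_1j = (0.95)(0.5250) + (-0.15)(0.2100) + (-0.15)(0.3300) = 0.41775
adj(I−A) = Cᵀ =
  [ 0.5250   0.1575   0.1125]
  [ 0.2100   0.6200   0.0450]
  [ 0.3300   0.3775   0.6675]
(I − A)⁻¹ = adj(I−A) / det(I−A) ≈
  [   1.2567     0.3770     0.2693]
  [   0.5027     1.4841     0.1077]
  [   0.7899     0.9037     1.5978]
Δx = (I − A)⁻¹ Δd with Δd having +75 in the Optics component and 0 elsewhere.
So Δx_A = L_AO · (+75), where L_AO = adj(I−A)_AO / det(I−A) = 0.3775 / 0.41775.
Δx_A = 0.3775 × (+75) / 0.41775 = 28.3125 / 0.41775 ≈ 67.774.

Δx_A = 67.774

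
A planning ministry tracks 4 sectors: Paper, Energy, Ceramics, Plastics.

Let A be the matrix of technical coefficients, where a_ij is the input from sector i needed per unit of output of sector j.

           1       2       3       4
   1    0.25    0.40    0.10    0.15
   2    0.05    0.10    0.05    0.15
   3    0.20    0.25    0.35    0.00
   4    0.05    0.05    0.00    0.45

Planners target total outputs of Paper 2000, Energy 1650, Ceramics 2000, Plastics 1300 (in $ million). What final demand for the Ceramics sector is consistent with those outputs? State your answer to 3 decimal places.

I − A =
  [   0.75    -0.40    -0.10    -0.15]
  [  -0.05     0.90    -0.05    -0.15]
  [  -0.20    -0.25     0.65     0.00]
  [  -0.05    -0.05     0.00     0.55]
d = (I − A) x:
  d_1 = (+0.75)·2000 + (-0.40)·1650 + (-0.10)·2000 + (-0.15)·1300 = 445.000
  d_2 = (-0.05)·2000 + (+0.90)·1650 + (-0.05)·2000 + (-0.15)·1300 = 1090.000
  d_3 = (-0.20)·2000 + (-0.25)·1650 + (+0.65)·2000 + (+0.00)·1300 = 487.500
  d_4 = (-0.05)·2000 + (-0.05)·1650 + (+0.00)·2000 + (+0.55)·1300 = 532.500

d_3 = 487.500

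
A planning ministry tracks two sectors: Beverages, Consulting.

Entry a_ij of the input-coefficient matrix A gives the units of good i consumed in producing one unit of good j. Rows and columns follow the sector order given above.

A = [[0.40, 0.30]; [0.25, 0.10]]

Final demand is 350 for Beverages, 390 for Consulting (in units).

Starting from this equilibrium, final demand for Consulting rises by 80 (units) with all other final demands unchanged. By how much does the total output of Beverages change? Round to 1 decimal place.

Δx_B = 51.6

I − A =
  [   0.60    -0.30]
  [  -0.25     0.90]
det(I−A) = (0.60)(0.90) − (-0.30)(-0.25) = 0.4650
adj(I−A) = [[0.90, 0.30], [0.25, 0.60]]
(I − A)⁻¹ = adj(I−A) / det(I−A) ≈
  [   1.9355     0.6452]
  [   0.5376     1.2903]
Δx = (I − A)⁻¹ Δd with Δd having +80 in the Consulting component and 0 elsewhere.
So Δx_B = L_BC · (+80), where L_BC = adj(I−A)_BC / det(I−A) = 0.30 / 0.4650.
Δx_B = 0.30 × (+80) / 0.4650 = 24.00 / 0.4650 ≈ 51.6.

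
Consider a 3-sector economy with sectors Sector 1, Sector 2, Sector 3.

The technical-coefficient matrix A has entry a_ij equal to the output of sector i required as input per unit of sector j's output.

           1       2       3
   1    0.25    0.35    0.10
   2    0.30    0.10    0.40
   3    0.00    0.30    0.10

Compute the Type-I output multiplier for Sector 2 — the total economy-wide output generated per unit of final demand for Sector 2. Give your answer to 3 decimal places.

I − A =
  [   0.75    -0.35    -0.10]
  [  -0.30     0.90    -0.40]
  [   0.00    -0.30     0.90]
Cofactors of I−A, C_ij = (−1)^(i+j)·(minor ij) (rows/columns in the sector order above):
  C_11 = (0.90)(0.90) − (-0.40)(-0.30) = 0.6900
  C_12 = −[(-0.30)(0.90) − (-0.40)(0.00)] = 0.2700
  C_13 = (-0.30)(-0.30) − (0.90)(0.00) = 0.0900
  C_21 = −[(-0.35)(0.90) − (-0.10)(-0.30)] = 0.3450
  C_22 = (0.75)(0.90) − (-0.10)(0.00) = 0.6750
  C_23 = −[(0.75)(-0.30) − (-0.35)(0.00)] = 0.2250
  C_31 = (-0.35)(-0.40) − (-0.10)(0.90) = 0.2300
  C_32 = −[(0.75)(-0.40) − (-0.10)(-0.30)] = 0.3300
  C_33 = (0.75)(0.90) − (-0.35)(-0.30) = 0.5700
det(I−A) = Σ_j (I−A)_1j·C_1j = (0.75)(0.6900) + (-0.35)(0.2700) + (-0.10)(0.0900) = 0.4140
adj(I−A) = Cᵀ =
  [ 0.6900   0.3450   0.2300]
  [ 0.2700   0.6750   0.3300]
  [ 0.0900   0.2250   0.5700]
(I − A)⁻¹ = adj(I−A) / det(I−A) ≈
  [   1.6667     0.8333     0.5556]
  [   0.6522     1.6304     0.7971]
  [   0.2174     0.5435     1.3768]
The output multiplier for sector j is the column-j sum of the Leontief inverse (I − A)⁻¹ = adj(I−A) / det(I−A).
Column 2 of adj(I−A): (0.3450, 0.6750, 0.2250); det(I−A) = 0.4140.
m_2 = (0.3450 + 0.6750 + 0.2250) / 0.4140 = 1.245 / 0.4140 ≈ 3.007.

m_2 = 3.007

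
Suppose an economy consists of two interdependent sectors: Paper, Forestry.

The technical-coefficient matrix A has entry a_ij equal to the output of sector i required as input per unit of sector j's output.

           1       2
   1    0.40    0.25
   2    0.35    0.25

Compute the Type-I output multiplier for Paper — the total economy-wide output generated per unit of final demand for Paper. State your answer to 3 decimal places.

I − A =
  [   0.60    -0.25]
  [  -0.35     0.75]
det(I−A) = (0.60)(0.75) − (-0.25)(-0.35) = 0.3625
adj(I−A) = [[0.75, 0.25], [0.35, 0.60]]
(I − A)⁻¹ = adj(I−A) / det(I−A) ≈
  [   2.0690     0.6897]
  [   0.9655     1.6552]
The output multiplier for sector j is the column-j sum of the Leontief inverse (I − A)⁻¹ = adj(I−A) / det(I−A).
Column 1 of adj(I−A): (0.75, 0.35); det(I−A) = 0.3625.
m_1 = (0.75 + 0.35) / 0.3625 = 1.10 / 0.3625 ≈ 3.034.

m_1 = 3.034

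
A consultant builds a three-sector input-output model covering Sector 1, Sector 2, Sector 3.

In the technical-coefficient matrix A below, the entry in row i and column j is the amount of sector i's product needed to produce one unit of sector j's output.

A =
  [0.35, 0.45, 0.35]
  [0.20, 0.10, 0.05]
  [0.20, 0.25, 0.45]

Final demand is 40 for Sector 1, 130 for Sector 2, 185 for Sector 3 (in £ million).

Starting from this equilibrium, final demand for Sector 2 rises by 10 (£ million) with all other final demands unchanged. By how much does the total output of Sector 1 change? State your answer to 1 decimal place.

Δx_1 = 18.7

I − A =
  [   0.65    -0.45    -0.35]
  [  -0.20     0.90    -0.05]
  [  -0.20    -0.25     0.55]
Cofactors of I−A, C_ij = (−1)^(i+j)·(minor ij) (rows/columns in the sector order above):
  C_11 = (0.90)(0.55) − (-0.05)(-0.25) = 0.4825
  C_12 = −[(-0.20)(0.55) − (-0.05)(-0.20)] = 0.1200
  C_13 = (-0.20)(-0.25) − (0.90)(-0.20) = 0.2300
  C_21 = −[(-0.45)(0.55) − (-0.35)(-0.25)] = 0.3350
  C_22 = (0.65)(0.55) − (-0.35)(-0.20) = 0.2875
  C_23 = −[(0.65)(-0.25) − (-0.45)(-0.20)] = 0.2525
  C_31 = (-0.45)(-0.05) − (-0.35)(0.90) = 0.3375
  C_32 = −[(0.65)(-0.05) − (-0.35)(-0.20)] = 0.1025
  C_33 = (0.65)(0.90) − (-0.45)(-0.20) = 0.4950
det(I−A) = Σ_j (I−A)_1j·C_1j = (0.65)(0.4825) + (-0.45)(0.1200) + (-0.35)(0.2300) = 0.179125
adj(I−A) = Cᵀ =
  [ 0.4825   0.3350   0.3375]
  [ 0.1200   0.2875   0.1025]
  [ 0.2300   0.2525   0.4950]
(I − A)⁻¹ = adj(I−A) / det(I−A) ≈
  [   2.6936     1.8702     1.8842]
  [   0.6699     1.6050     0.5722]
  [   1.2840     1.4096     2.7634]
Δx = (I − A)⁻¹ Δd with Δd having +10 in the Sector 2 component and 0 elsewhere.
So Δx_1 = L_12 · (+10), where L_12 = adj(I−A)_12 / det(I−A) = 0.3350 / 0.179125.
Δx_1 = 0.3350 × (+10) / 0.179125 = 3.35 / 0.179125 ≈ 18.7.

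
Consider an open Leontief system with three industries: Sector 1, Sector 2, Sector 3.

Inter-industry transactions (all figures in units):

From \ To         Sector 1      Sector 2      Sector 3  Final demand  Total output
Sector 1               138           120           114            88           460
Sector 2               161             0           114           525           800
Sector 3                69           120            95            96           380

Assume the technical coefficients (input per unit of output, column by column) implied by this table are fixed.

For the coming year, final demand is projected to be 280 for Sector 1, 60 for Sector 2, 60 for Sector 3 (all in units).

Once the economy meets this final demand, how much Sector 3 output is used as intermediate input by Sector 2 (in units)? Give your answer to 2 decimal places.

Technical coefficients a_ij = z_ij / X_j:
  a_11 = 138/460 = 0.30, a_21 = 161/460 = 0.35, a_31 = 69/460 = 0.15
  a_12 = 120/800 = 0.15, a_22 = 0/800 = 0.00, a_32 = 120/800 = 0.15
  a_13 = 114/380 = 0.30, a_23 = 114/380 = 0.30, a_33 = 95/380 = 0.25
I − A =
  [   0.70    -0.15    -0.30]
  [  -0.35     1.00    -0.30]
  [  -0.15    -0.15     0.75]
Cofactors of I−A, C_ij = (−1)^(i+j)·(minor ij) (rows/columns in the sector order above):
  C_11 = (1.00)(0.75) − (-0.30)(-0.15) = 0.7050
  C_12 = −[(-0.35)(0.75) − (-0.30)(-0.15)] = 0.3075
  C_13 = (-0.35)(-0.15) − (1.00)(-0.15) = 0.2025
  C_21 = −[(-0.15)(0.75) − (-0.30)(-0.15)] = 0.1575
  C_22 = (0.70)(0.75) − (-0.30)(-0.15) = 0.4800
  C_23 = −[(0.70)(-0.15) − (-0.15)(-0.15)] = 0.1275
  C_31 = (-0.15)(-0.30) − (-0.30)(1.00) = 0.3450
  C_32 = −[(0.70)(-0.30) − (-0.30)(-0.35)] = 0.3150
  C_33 = (0.70)(1.00) − (-0.15)(-0.35) = 0.6475
det(I−A) = Σ_j (I−A)_1j·C_1j = (0.70)(0.7050) + (-0.15)(0.3075) + (-0.30)(0.2025) = 0.386625
adj(I−A) = Cᵀ =
  [ 0.7050   0.1575   0.3450]
  [ 0.3075   0.4800   0.3150]
  [ 0.2025   0.1275   0.6475]
(I − A)⁻¹ = adj(I−A) / det(I−A) ≈
  [   1.8235     0.4074     0.8923]
  [   0.7953     1.2415     0.8147]
  [   0.5238     0.3298     1.6747]
First solve x = (I − A)⁻¹ d = adj(I−A)·d / det(I−A); in particular x_2 = (0.3075·280 + 0.4800·60 + 0.3150·60) / 0.386625 = 133.80 / 0.386625 ≈ 346.0718.
Intermediate flow from 3 to 2: z_32 = a_32 · x_2 = 0.15 × 133.80 / 0.386625 = 20.07 / 0.386625 ≈ 51.91.

z_32 = 51.91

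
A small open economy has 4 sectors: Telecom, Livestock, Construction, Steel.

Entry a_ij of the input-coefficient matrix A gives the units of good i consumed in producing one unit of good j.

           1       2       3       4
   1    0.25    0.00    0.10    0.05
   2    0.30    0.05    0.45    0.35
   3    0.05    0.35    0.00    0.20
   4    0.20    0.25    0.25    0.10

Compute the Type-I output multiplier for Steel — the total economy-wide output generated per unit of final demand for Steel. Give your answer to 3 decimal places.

m_4 = 3.461

I − A =
  [   0.75     0.00    -0.10    -0.05]
  [  -0.30     0.95    -0.45    -0.35]
  [  -0.05    -0.35     1.00    -0.20]
  [  -0.20    -0.25    -0.25     0.90]
Compute the cofactors C_ij = (−1)^(i+j)·(3×3 minor ij) of I−A; the adjugate is their transpose:
adj(I−A) = Cᵀ =
  [ 0.525125   0.053375   0.094250   0.070875]
  [ 0.367625   0.618375   0.402625   0.350375]
  [ 0.210375   0.270875   0.562375   0.242000]
  [ 0.277250   0.258875   0.289000   0.579125]
det(I−A) = Σ_j (I−A)_1j·C_1j = (0.75)(0.525125) + (0.00)(0.367625) + (-0.10)(0.210375) + (-0.05)(0.277250) = 0.35894375
(I − A)⁻¹ = adj(I−A) / det(I−A) ≈
  [   1.4630     0.1487     0.2626     0.1975]
  [   1.0242     1.7228     1.1217     0.9761]
  [   0.5861     0.7546     1.5667     0.6742]
  [   0.7724     0.7212     0.8051     1.6134]
The output multiplier for sector j is the column-j sum of the Leontief inverse (I − A)⁻¹ = adj(I−A) / det(I−A).
Column 4 of adj(I−A): (0.070875, 0.350375, 0.242000, 0.579125); det(I−A) = 0.35894375.
m_4 = (0.070875 + 0.350375 + 0.242000 + 0.579125) / 0.35894375 = 1.242375 / 0.35894375 ≈ 3.461.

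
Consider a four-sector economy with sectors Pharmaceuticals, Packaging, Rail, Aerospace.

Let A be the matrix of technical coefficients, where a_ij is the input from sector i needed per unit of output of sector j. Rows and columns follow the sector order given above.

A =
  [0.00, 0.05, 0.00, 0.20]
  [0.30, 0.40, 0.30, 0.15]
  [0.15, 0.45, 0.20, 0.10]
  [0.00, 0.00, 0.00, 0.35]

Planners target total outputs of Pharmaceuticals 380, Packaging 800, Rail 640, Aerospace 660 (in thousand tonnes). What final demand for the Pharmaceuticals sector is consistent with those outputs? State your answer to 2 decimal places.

I − A =
  [   1.00    -0.05     0.00    -0.20]
  [  -0.30     0.60    -0.30    -0.15]
  [  -0.15    -0.45     0.80    -0.10]
  [   0.00     0.00     0.00     0.65]
d = (I − A) x:
  d_1 = (+1.00)·380 + (-0.05)·800 + (+0.00)·640 + (-0.20)·660 = 208.00
  d_2 = (-0.30)·380 + (+0.60)·800 + (-0.30)·640 + (-0.15)·660 = 75.00
  d_3 = (-0.15)·380 + (-0.45)·800 + (+0.80)·640 + (-0.10)·660 = 29.00
  d_4 = (+0.00)·380 + (+0.00)·800 + (+0.00)·640 + (+0.65)·660 = 429.00

d_1 = 208.00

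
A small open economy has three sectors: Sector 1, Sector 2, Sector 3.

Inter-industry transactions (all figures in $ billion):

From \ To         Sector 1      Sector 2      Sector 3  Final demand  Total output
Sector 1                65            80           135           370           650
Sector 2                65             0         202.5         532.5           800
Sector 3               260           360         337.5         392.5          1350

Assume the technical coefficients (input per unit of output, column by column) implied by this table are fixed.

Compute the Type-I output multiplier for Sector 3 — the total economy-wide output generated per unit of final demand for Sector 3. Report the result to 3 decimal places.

Technical coefficients a_ij = z_ij / X_j:
  a_11 = 65/650 = 0.10, a_21 = 65/650 = 0.10, a_31 = 260/650 = 0.40
  a_12 = 80/800 = 0.10, a_22 = 0/800 = 0.00, a_32 = 360/800 = 0.45
  a_13 = 135/1350 = 0.10, a_23 = 202.5/1350 = 0.15, a_33 = 337.5/1350 = 0.25
I − A =
  [   0.90    -0.10    -0.10]
  [  -0.10     1.00    -0.15]
  [  -0.40    -0.45     0.75]
Cofactors of I−A, C_ij = (−1)^(i+j)·(minor ij) (rows/columns in the sector order above):
  C_11 = (1.00)(0.75) − (-0.15)(-0.45) = 0.6825
  C_12 = −[(-0.10)(0.75) − (-0.15)(-0.40)] = 0.1350
  C_13 = (-0.10)(-0.45) − (1.00)(-0.40) = 0.4450
  C_21 = −[(-0.10)(0.75) − (-0.10)(-0.45)] = 0.1200
  C_22 = (0.90)(0.75) − (-0.10)(-0.40) = 0.6350
  C_23 = −[(0.90)(-0.45) − (-0.10)(-0.40)] = 0.4450
  C_31 = (-0.10)(-0.15) − (-0.10)(1.00) = 0.1150
  C_32 = −[(0.90)(-0.15) − (-0.10)(-0.10)] = 0.1450
  C_33 = (0.90)(1.00) − (-0.10)(-0.10) = 0.8900
det(I−A) = Σ_j (I−A)_1j·C_1j = (0.90)(0.6825) + (-0.10)(0.1350) + (-0.10)(0.4450) = 0.55625
adj(I−A) = Cᵀ =
  [ 0.6825   0.1200   0.1150]
  [ 0.1350   0.6350   0.1450]
  [ 0.4450   0.4450   0.8900]
(I − A)⁻¹ = adj(I−A) / det(I−A) ≈
  [   1.2270     0.2157     0.2067]
  [   0.2427     1.1416     0.2607]
  [   0.8000     0.8000     1.6000]
The output multiplier for sector j is the column-j sum of the Leontief inverse (I − A)⁻¹ = adj(I−A) / det(I−A).
Column 3 of adj(I−A): (0.1150, 0.1450, 0.8900); det(I−A) = 0.55625.
m_3 = (0.1150 + 0.1450 + 0.8900) / 0.55625 = 1.15 / 0.55625 ≈ 2.067.

m_3 = 2.067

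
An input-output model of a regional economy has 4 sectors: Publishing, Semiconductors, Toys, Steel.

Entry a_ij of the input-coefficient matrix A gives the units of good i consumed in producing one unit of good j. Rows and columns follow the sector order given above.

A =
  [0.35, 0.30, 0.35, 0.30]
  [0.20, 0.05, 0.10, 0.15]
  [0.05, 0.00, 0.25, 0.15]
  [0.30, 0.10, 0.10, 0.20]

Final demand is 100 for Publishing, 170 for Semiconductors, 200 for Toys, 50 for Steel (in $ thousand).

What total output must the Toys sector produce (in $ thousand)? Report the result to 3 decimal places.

x_3 = 417.131

I − A =
  [   0.65    -0.30    -0.35    -0.30]
  [  -0.20     0.95    -0.10    -0.15]
  [  -0.05     0.00     0.75    -0.15]
  [  -0.30    -0.10    -0.10     0.80]
Compute the cofactors C_ij = (−1)^(i+j)·(3×3 minor ij) of I−A; the adjugate is their transpose:
adj(I−A) = Cᵀ =
  [ 0.543000   0.203250   0.320750   0.301875]
  [ 0.160000   0.281500   0.130500   0.137250]
  [ 0.083000   0.036750   0.331250   0.100125]
  [ 0.234000   0.116000   0.178000   0.400000]
det(I−A) = Σ_j (I−A)_1j·C_1j = (0.65)(0.543000) + (-0.30)(0.160000) + (-0.35)(0.083000) + (-0.30)(0.234000) = 0.2057
(I − A)⁻¹ = adj(I−A) / det(I−A) ≈
  [   2.6398     0.9881     1.5593     1.4675]
  [   0.7778     1.3685     0.6344     0.6672]
  [   0.4035     0.1787     1.6104     0.4868]
  [   1.1376     0.5639     0.8653     1.9446]
x = (I − A)⁻¹ d = adj(I−A)·d / det(I−A), with det(I−A) = 0.2057:
  x_1 = (0.543000·100 + 0.203250·170 + 0.320750·200 + 0.301875·50) / 0.2057 = 168.09625 / 0.2057 ≈ 817.191
  x_2 = (0.160000·100 + 0.281500·170 + 0.130500·200 + 0.137250·50) / 0.2057 = 96.8175 / 0.2057 ≈ 470.673
  x_3 = (0.083000·100 + 0.036750·170 + 0.331250·200 + 0.100125·50) / 0.2057 = 85.80375 / 0.2057 ≈ 417.131
  x_4 = (0.234000·100 + 0.116000·170 + 0.178000·200 + 0.400000·50) / 0.2057 = 98.72 / 0.2057 ≈ 479.922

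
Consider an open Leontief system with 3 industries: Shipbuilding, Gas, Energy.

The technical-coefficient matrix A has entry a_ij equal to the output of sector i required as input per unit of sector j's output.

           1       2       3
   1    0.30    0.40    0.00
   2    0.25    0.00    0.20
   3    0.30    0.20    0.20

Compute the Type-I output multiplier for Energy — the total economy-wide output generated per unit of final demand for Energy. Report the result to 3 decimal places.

I − A =
  [   0.70    -0.40     0.00]
  [  -0.25     1.00    -0.20]
  [  -0.30    -0.20     0.80]
Cofactors of I−A, C_ij = (−1)^(i+j)·(minor ij) (rows/columns in the sector order above):
  C_11 = (1.00)(0.80) − (-0.20)(-0.20) = 0.7600
  C_12 = −[(-0.25)(0.80) − (-0.20)(-0.30)] = 0.2600
  C_13 = (-0.25)(-0.20) − (1.00)(-0.30) = 0.3500
  C_21 = −[(-0.40)(0.80) − (0.00)(-0.20)] = 0.3200
  C_22 = (0.70)(0.80) − (0.00)(-0.30) = 0.5600
  C_23 = −[(0.70)(-0.20) − (-0.40)(-0.30)] = 0.2600
  C_31 = (-0.40)(-0.20) − (0.00)(1.00) = 0.0800
  C_32 = −[(0.70)(-0.20) − (0.00)(-0.25)] = 0.1400
  C_33 = (0.70)(1.00) − (-0.40)(-0.25) = 0.6000
det(I−A) = Σ_j (I−A)_1j·C_1j = (0.70)(0.7600) + (-0.40)(0.2600) + (0.00)(0.3500) = 0.4280
adj(I−A) = Cᵀ =
  [ 0.7600   0.3200   0.0800]
  [ 0.2600   0.5600   0.1400]
  [ 0.3500   0.2600   0.6000]
(I − A)⁻¹ = adj(I−A) / det(I−A) ≈
  [   1.7757     0.7477     0.1869]
  [   0.6075     1.3084     0.3271]
  [   0.8178     0.6075     1.4019]
The output multiplier for sector j is the column-j sum of the Leontief inverse (I − A)⁻¹ = adj(I−A) / det(I−A).
Column 3 of adj(I−A): (0.0800, 0.1400, 0.6000); det(I−A) = 0.4280.
m_3 = (0.0800 + 0.1400 + 0.6000) / 0.4280 = 0.82 / 0.4280 ≈ 1.916.

m_3 = 1.916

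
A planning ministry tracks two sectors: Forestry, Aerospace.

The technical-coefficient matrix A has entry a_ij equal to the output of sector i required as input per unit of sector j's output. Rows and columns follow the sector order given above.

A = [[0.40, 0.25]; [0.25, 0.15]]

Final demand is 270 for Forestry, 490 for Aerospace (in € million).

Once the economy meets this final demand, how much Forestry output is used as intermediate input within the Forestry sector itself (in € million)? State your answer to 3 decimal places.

z_11 = 314.637

I − A =
  [   0.60    -0.25]
  [  -0.25     0.85]
det(I−A) = (0.60)(0.85) − (-0.25)(-0.25) = 0.4475
adj(I−A) = [[0.85, 0.25], [0.25, 0.60]]
(I − A)⁻¹ = adj(I−A) / det(I−A) ≈
  [   1.8994     0.5587]
  [   0.5587     1.3408]
First solve x = (I − A)⁻¹ d = adj(I−A)·d / det(I−A); in particular x_1 = (0.85·270 + 0.25·490) / 0.4475 = 352.00 / 0.4475 ≈ 786.59218.
Intermediate flow from 1 to 1: z_11 = a_11 · x_1 = 0.40 × 352.00 / 0.4475 = 140.80 / 0.4475 ≈ 314.637.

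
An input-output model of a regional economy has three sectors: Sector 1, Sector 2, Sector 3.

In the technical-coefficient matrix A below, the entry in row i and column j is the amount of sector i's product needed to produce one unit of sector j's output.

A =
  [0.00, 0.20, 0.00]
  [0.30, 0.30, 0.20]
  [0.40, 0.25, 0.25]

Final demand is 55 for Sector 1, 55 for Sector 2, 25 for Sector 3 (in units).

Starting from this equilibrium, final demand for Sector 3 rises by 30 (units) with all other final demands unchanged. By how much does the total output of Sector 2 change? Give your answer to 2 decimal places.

Δx_2 = 14.49

I − A =
  [   1.00    -0.20     0.00]
  [  -0.30     0.70    -0.20]
  [  -0.40    -0.25     0.75]
Cofactors of I−A, C_ij = (−1)^(i+j)·(minor ij) (rows/columns in the sector order above):
  C_11 = (0.70)(0.75) − (-0.20)(-0.25) = 0.4750
  C_12 = −[(-0.30)(0.75) − (-0.20)(-0.40)] = 0.3050
  C_13 = (-0.30)(-0.25) − (0.70)(-0.40) = 0.3550
  C_21 = −[(-0.20)(0.75) − (0.00)(-0.25)] = 0.1500
  C_22 = (1.00)(0.75) − (0.00)(-0.40) = 0.7500
  C_23 = −[(1.00)(-0.25) − (-0.20)(-0.40)] = 0.3300
  C_31 = (-0.20)(-0.20) − (0.00)(0.70) = 0.0400
  C_32 = −[(1.00)(-0.20) − (0.00)(-0.30)] = 0.2000
  C_33 = (1.00)(0.70) − (-0.20)(-0.30) = 0.6400
det(I−A) = Σ_j (I−A)_1j·C_1j = (1.00)(0.4750) + (-0.20)(0.3050) + (0.00)(0.3550) = 0.4140
adj(I−A) = Cᵀ =
  [ 0.4750   0.1500   0.0400]
  [ 0.3050   0.7500   0.2000]
  [ 0.3550   0.3300   0.6400]
(I − A)⁻¹ = adj(I−A) / det(I−A) ≈
  [   1.1473     0.3623     0.0966]
  [   0.7367     1.8116     0.4831]
  [   0.8575     0.7971     1.5459]
Δx = (I − A)⁻¹ Δd with Δd having +30 in the Sector 3 component and 0 elsewhere.
So Δx_2 = L_23 · (+30), where L_23 = adj(I−A)_23 / det(I−A) = 0.2000 / 0.4140.
Δx_2 = 0.2000 × (+30) / 0.4140 = 6.00 / 0.4140 ≈ 14.49.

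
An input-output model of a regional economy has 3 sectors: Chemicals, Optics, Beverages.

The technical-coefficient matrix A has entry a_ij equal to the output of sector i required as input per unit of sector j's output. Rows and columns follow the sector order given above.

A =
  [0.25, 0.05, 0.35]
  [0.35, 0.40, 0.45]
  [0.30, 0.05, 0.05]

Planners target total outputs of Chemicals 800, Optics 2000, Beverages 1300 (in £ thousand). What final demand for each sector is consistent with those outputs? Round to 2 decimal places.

d_C = 45.00, d_O = 335.00, d_B = 895.00

I − A =
  [   0.75    -0.05    -0.35]
  [  -0.35     0.60    -0.45]
  [  -0.30    -0.05     0.95]
d = (I − A) x:
  d_C = (+0.75)·800 + (-0.05)·2000 + (-0.35)·1300 = 45.00
  d_O = (-0.35)·800 + (+0.60)·2000 + (-0.45)·1300 = 335.00
  d_B = (-0.30)·800 + (-0.05)·2000 + (+0.95)·1300 = 895.00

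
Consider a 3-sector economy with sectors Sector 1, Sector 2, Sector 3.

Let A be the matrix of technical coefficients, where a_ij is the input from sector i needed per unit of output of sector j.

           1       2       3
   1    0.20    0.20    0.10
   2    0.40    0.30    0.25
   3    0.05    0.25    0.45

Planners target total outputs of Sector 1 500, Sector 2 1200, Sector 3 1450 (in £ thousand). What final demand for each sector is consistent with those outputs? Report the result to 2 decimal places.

d_1 = 15.00, d_2 = 277.50, d_3 = 472.50

I − A =
  [   0.80    -0.20    -0.10]
  [  -0.40     0.70    -0.25]
  [  -0.05    -0.25     0.55]
d = (I − A) x:
  d_1 = (+0.80)·500 + (-0.20)·1200 + (-0.10)·1450 = 15.00
  d_2 = (-0.40)·500 + (+0.70)·1200 + (-0.25)·1450 = 277.50
  d_3 = (-0.05)·500 + (-0.25)·1200 + (+0.55)·1450 = 472.50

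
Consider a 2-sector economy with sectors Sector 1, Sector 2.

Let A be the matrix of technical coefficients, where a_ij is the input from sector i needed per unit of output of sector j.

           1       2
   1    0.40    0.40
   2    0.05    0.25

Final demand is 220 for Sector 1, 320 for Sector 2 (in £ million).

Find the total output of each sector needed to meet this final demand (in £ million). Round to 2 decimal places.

I − A =
  [   0.60    -0.40]
  [  -0.05     0.75]
det(I−A) = (0.60)(0.75) − (-0.40)(-0.05) = 0.4300
adj(I−A) = [[0.75, 0.40], [0.05, 0.60]]
(I − A)⁻¹ = adj(I−A) / det(I−A) ≈
  [   1.7442     0.9302]
  [   0.1163     1.3953]
x = (I − A)⁻¹ d = adj(I−A)·d / det(I−A), with det(I−A) = 0.4300:
  x_1 = (0.75·220 + 0.40·320) / 0.4300 = 293.00 / 0.4300 ≈ 681.40
  x_2 = (0.05·220 + 0.60·320) / 0.4300 = 203.00 / 0.4300 ≈ 472.09

x_1 = 681.40, x_2 = 472.09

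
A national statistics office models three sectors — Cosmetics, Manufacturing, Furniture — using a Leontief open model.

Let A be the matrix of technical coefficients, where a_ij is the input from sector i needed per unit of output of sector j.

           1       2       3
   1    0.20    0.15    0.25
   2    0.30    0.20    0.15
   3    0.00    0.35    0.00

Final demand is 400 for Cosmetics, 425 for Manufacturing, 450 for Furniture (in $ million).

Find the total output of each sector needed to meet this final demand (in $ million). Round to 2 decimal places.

I − A =
  [   0.80    -0.15    -0.25]
  [  -0.30     0.80    -0.15]
  [   0.00    -0.35     1.00]
Cofactors of I−A, C_ij = (−1)^(i+j)·(minor ij) (rows/columns in the sector order above):
  C_11 = (0.80)(1.00) − (-0.15)(-0.35) = 0.7475
  C_12 = −[(-0.30)(1.00) − (-0.15)(0.00)] = 0.3000
  C_13 = (-0.30)(-0.35) − (0.80)(0.00) = 0.1050
  C_21 = −[(-0.15)(1.00) − (-0.25)(-0.35)] = 0.2375
  C_22 = (0.80)(1.00) − (-0.25)(0.00) = 0.8000
  C_23 = −[(0.80)(-0.35) − (-0.15)(0.00)] = 0.2800
  C_31 = (-0.15)(-0.15) − (-0.25)(0.80) = 0.2225
  C_32 = −[(0.80)(-0.15) − (-0.25)(-0.30)] = 0.1950
  C_33 = (0.80)(0.80) − (-0.15)(-0.30) = 0.5950
det(I−A) = Σ_j (I−A)_1j·C_1j = (0.80)(0.7475) + (-0.15)(0.3000) + (-0.25)(0.1050) = 0.52675
adj(I−A) = Cᵀ =
  [ 0.7475   0.2375   0.2225]
  [ 0.3000   0.8000   0.1950]
  [ 0.1050   0.2800   0.5950]
(I − A)⁻¹ = adj(I−A) / det(I−A) ≈
  [   1.4191     0.4509     0.4224]
  [   0.5695     1.5187     0.3702]
  [   0.1993     0.5316     1.1296]
x = (I − A)⁻¹ d = adj(I−A)·d / det(I−A), with det(I−A) = 0.52675:
  x_1 = (0.7475·400 + 0.2375·425 + 0.2225·450) / 0.52675 = 500.0625 / 0.52675 ≈ 949.34
  x_2 = (0.3000·400 + 0.8000·425 + 0.1950·450) / 0.52675 = 547.75 / 0.52675 ≈ 1039.87
  x_3 = (0.1050·400 + 0.2800·425 + 0.5950·450) / 0.52675 = 428.75 / 0.52675 ≈ 813.95

x_1 = 949.34, x_2 = 1039.87, x_3 = 813.95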